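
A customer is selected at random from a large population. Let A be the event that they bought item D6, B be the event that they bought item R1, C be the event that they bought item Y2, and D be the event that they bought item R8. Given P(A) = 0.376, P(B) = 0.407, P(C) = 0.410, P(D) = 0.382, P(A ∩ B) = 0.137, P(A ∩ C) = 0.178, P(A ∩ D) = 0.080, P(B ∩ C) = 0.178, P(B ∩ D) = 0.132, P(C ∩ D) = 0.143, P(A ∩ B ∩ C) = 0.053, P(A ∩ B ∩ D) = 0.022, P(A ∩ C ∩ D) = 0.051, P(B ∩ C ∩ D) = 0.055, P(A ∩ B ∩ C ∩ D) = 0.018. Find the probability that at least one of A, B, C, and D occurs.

By inclusion–exclusion:
P(A ∪ B ∪ C ∪ D) = 0.376 + 0.407 + 0.410 + 0.382 − 0.137 − 0.178 − 0.080 − 0.178 − 0.132 − 0.143 + 0.053 + 0.022 + 0.051 + 0.055 − 0.018 = 0.890

0.890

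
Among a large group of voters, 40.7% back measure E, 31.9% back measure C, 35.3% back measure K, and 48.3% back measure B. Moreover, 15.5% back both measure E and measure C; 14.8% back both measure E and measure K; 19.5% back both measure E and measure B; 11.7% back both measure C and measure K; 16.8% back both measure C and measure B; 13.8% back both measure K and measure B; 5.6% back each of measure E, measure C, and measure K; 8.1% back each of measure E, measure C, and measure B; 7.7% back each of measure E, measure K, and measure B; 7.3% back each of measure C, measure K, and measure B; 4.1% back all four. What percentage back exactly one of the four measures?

41.7%

Using the inclusion–exclusion count for exactly one event:
P(exactly one) = 40.7 + 31.9 + 35.3 + 48.3 − 2·15.5 − 2·14.8 − 2·19.5 − 2·11.7 − 2·16.8 − 2·13.8 + 3·5.6 + 3·8.1 + 3·7.7 + 3·7.3 − 4·4.1 = 41.7%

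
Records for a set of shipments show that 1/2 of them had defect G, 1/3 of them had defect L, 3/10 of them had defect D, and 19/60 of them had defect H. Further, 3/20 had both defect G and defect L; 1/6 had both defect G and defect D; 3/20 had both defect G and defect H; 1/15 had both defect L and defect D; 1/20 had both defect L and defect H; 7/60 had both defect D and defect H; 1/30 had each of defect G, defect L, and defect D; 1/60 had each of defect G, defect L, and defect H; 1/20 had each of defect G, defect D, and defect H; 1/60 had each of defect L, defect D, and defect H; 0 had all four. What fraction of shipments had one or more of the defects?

Apply inclusion-exclusion:
P(at least one) = 1/2 + 1/3 + 3/10 + 19/60 − 3/20 − 1/6 − 3/20 − 1/15 − 1/20 − 7/60 + 1/30 + 1/60 + 1/20 + 1/60 − 0 = 13/15

13/15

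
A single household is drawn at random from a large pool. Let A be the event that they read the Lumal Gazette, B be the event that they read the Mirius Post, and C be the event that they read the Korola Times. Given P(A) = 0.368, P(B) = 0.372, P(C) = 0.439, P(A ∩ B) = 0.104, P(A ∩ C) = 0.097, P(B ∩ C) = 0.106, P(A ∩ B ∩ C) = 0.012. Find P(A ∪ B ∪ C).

0.884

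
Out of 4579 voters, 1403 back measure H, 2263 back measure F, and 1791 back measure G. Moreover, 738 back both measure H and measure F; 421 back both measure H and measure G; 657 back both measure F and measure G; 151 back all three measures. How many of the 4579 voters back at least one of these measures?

3792

By inclusion–exclusion:
|at least one| = 1403 + 2263 + 1791 − 738 − 421 − 657 + 151 = 3792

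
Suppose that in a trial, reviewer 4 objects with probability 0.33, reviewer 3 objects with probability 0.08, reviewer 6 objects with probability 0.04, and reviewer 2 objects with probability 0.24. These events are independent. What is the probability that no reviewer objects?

0.44972544

Since the events are independent, P(none) is the product of the individual non-occurrence probabilities.
P(none) = (1 − 0.33) × (1 − 0.08) × (1 − 0.04) × (1 − 0.24) = 0.67 × 0.92 × 0.96 × 0.76 = 0.44972544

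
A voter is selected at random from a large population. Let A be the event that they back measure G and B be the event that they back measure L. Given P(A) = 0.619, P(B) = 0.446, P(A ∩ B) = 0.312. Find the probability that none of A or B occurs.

0.247

P(A ∪ B) = 0.619 + 0.446 − 0.312 = 0.753
P(none) = 1 − 0.753 = 0.247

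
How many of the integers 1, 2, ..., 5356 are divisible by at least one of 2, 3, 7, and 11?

⌊5356/2⌋ + ⌊5356/3⌋ + ⌊5356/7⌋ + ⌊5356/11⌋ − ⌊5356/6⌋ − ⌊5356/14⌋ − ⌊5356/22⌋ − ⌊5356/21⌋ − ⌊5356/33⌋ − ⌊5356/77⌋ + ⌊5356/42⌋ + ⌊5356/66⌋ + ⌊5356/154⌋ + ⌊5356/231⌋ − ⌊5356/462⌋ = 2678 + 1785 + 765 + 486 − 892 − 382 − 243 − 255 − 162 − 69 + 127 + 81 + 34 + 23 − 11 = 3965

3965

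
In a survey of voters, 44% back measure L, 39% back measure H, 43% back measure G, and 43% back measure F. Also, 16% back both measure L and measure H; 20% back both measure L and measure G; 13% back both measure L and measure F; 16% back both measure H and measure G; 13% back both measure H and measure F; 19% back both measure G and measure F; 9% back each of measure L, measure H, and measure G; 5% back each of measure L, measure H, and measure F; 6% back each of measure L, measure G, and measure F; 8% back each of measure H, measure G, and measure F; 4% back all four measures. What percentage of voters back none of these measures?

P(at least one) = 44 + 39 + 43 + 43 − 16 − 20 − 13 − 16 − 13 − 19 + 9 + 5 + 6 + 8 − 4 = 96%
P(none) = 100% − 96% = 4%

4%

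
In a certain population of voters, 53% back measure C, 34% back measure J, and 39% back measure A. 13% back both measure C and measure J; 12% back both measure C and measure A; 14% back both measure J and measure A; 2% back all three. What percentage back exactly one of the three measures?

54%

Using the inclusion–exclusion count for exactly one event:
P(exactly one) = 53 + 34 + 39 − 2·13 − 2·12 − 2·14 + 3·2 = 54%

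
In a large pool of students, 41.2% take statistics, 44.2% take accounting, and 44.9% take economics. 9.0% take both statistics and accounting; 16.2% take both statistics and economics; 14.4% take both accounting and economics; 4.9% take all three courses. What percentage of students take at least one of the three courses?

Using inclusion–exclusion:
P(at least one) = 41.2 + 44.2 + 44.9 − 9.0 − 16.2 − 14.4 + 4.9 = 95.6%

95.6%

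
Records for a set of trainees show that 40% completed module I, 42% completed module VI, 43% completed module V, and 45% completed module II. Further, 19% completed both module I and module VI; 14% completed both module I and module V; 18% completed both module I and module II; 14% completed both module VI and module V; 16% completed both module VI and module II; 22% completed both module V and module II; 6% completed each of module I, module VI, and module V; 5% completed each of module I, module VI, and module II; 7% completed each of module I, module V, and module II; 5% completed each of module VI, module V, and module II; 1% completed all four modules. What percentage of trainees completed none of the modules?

By inclusion–exclusion:
P(≥1) = 40 + 42 + 43 + 45 − 19 − 14 − 18 − 14 − 16 − 22 + 6 + 5 + 7 + 5 − 1 = 89%
P(none) = 100% − 89% = 11%

11%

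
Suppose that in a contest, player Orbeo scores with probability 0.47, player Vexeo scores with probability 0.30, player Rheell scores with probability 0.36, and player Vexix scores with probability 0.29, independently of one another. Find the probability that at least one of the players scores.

Independence gives P(none) = ∏(1 − pᵢ).
P(none) = (1 − 0.47) × (1 − 0.30) × (1 − 0.36) × (1 − 0.29) = 0.53 × 0.70 × 0.64 × 0.71 = 0.1685824
P(at least one) = 1 − 0.1685824 = 0.8314176

0.8314176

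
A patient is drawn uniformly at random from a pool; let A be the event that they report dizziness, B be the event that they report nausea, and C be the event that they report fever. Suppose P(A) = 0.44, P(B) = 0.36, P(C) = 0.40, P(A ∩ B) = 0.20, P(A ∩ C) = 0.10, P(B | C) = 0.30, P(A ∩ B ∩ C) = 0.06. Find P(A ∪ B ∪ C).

P(B ∩ C) = P(C)·P(B|C) = 0.40 × 0.30 = 0.12
Using inclusion–exclusion:
P(A ∪ B ∪ C) = 0.44 + 0.36 + 0.40 − 0.20 − 0.10 − 0.12 + 0.06 = 0.84

0.84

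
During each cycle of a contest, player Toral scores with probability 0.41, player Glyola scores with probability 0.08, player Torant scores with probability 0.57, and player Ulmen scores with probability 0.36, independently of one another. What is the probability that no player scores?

0.14937856

Independence gives P(none) = ∏(1 − pᵢ).
P(none) = (1 − 0.41) × (1 − 0.08) × (1 − 0.57) × (1 − 0.36) = 0.59 × 0.92 × 0.43 × 0.64 = 0.14937856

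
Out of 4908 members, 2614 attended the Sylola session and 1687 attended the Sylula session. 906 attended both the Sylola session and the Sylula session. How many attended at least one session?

3395

|at least one| = 2614 + 1687 − 906 = 3395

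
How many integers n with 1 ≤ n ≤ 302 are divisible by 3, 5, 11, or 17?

Inclusion–exclusion gives
100 + 60 + 27 + 17 − 20 − 9 − 5 − 5 − 3 − 1 + 1 + 1 + 0 + 0 − 0 = 163

163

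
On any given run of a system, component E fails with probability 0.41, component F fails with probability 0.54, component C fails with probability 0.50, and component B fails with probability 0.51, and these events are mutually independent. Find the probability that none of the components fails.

0.066493

Since the events are independent, P(none) is the product of the individual non-occurrence probabilities.
P(none) = (1 − 0.41) × (1 − 0.54) × (1 − 0.50) × (1 − 0.51) = 0.59 × 0.46 × 0.50 × 0.49 = 0.066493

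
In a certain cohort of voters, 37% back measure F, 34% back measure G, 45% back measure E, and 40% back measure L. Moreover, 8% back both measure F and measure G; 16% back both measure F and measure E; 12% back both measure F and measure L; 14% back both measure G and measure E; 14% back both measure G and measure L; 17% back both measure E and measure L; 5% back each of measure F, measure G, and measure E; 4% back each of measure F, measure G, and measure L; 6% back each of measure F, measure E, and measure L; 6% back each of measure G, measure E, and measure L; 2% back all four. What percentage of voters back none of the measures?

6%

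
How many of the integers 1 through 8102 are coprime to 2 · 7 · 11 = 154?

3157

4051 + 1157 + 736 − 578 − 368 − 105 + 52 = 4945
8102 − 4945 = 3157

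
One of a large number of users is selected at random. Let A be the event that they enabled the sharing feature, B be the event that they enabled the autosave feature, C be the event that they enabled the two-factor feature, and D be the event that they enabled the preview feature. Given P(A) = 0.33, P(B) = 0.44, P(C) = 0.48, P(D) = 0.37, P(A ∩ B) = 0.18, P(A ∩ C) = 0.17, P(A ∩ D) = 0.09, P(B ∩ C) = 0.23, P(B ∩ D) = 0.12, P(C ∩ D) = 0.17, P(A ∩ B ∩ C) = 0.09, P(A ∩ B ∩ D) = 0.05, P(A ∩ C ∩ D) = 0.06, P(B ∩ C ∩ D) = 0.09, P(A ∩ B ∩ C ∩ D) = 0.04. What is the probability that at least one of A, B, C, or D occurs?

0.91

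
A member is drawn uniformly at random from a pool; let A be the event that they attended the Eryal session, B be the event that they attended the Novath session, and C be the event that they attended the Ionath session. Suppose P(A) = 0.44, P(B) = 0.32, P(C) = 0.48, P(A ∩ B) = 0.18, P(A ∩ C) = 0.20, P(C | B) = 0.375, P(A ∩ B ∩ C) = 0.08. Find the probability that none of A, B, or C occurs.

P(B ∩ C) = P(B)·P(C|B) = 0.32 × 0.375 = 0.12
P(A ∪ B ∪ C) = 0.44 + 0.32 + 0.48 − 0.18 − 0.20 − 0.12 + 0.08 = 0.82
P(none) = 1 − 0.82 = 0.18

0.18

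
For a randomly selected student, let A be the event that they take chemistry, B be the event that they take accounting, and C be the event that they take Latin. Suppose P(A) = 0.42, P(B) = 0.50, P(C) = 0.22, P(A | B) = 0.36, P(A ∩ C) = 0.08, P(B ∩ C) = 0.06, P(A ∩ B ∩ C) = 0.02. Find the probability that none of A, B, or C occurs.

P(A ∩ B) = P(B)·P(A|B) = 0.50 × 0.36 = 0.18
P(A ∪ B ∪ C) = 0.42 + 0.50 + 0.22 − 0.18 − 0.08 − 0.06 + 0.02 = 0.84
P(none) = 1 − 0.84 = 0.16

0.16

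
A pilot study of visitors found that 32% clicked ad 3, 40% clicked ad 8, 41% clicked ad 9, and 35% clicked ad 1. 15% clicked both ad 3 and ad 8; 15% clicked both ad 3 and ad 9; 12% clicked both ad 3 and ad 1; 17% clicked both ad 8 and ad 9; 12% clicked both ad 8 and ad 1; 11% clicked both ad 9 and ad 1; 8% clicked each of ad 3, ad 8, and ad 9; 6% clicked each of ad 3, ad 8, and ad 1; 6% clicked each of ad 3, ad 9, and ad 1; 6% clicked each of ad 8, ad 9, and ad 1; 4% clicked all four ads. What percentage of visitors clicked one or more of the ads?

88%

By inclusion-exclusion,
P(≥1) = 32 + 40 + 41 + 35 − 15 − 15 − 12 − 17 − 12 − 11 + 8 + 6 + 6 + 6 − 4 = 88%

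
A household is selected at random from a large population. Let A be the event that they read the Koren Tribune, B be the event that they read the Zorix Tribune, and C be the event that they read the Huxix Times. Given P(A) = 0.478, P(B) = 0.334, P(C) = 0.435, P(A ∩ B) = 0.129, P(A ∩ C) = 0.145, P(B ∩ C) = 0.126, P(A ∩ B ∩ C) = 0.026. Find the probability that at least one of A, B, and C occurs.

P(A ∪ B ∪ C) = 0.478 + 0.334 + 0.435 − 0.129 − 0.145 − 0.126 + 0.026 = 0.873

0.873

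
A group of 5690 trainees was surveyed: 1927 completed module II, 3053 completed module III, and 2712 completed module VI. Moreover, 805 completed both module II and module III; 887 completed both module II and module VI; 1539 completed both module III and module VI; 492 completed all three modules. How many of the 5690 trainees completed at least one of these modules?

N(≥1) = 1927 + 3053 + 2712 − 805 − 887 − 1539 + 492 = 4953

4953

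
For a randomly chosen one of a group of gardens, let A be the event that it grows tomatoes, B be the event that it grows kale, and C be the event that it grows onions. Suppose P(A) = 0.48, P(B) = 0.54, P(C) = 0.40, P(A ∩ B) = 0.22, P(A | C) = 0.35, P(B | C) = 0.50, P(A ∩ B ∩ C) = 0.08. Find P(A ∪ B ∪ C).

0.94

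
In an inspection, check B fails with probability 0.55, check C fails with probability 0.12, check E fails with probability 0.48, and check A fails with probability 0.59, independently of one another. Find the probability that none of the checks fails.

P(none) = (1 − 0.55) × (1 − 0.12) × (1 − 0.48) × (1 − 0.59) = 0.45 × 0.88 × 0.52 × 0.41 = 0.0844272

0.0844272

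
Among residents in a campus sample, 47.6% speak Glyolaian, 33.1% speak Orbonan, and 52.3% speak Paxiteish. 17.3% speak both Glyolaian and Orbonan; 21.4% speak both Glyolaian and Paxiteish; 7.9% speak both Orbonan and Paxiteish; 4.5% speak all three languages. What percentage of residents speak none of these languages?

By inclusion-exclusion,
P(≥1) = 47.6 + 33.1 + 52.3 − 17.3 − 21.4 − 7.9 + 4.5 = 90.9%
P(none) = 100% − 90.9% = 9.1%

9.1%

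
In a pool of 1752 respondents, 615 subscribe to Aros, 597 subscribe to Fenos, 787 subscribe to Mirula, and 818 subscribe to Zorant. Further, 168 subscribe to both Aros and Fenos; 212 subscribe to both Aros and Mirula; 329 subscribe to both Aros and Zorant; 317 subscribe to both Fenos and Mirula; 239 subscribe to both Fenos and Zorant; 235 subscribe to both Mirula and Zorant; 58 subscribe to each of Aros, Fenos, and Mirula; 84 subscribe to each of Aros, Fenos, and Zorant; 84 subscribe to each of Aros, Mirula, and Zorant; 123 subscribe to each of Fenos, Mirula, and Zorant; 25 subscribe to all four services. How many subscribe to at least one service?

By inclusion-exclusion,
N(≥1) = 615 + 597 + 787 + 818 − 168 − 212 − 329 − 317 − 239 − 235 + 58 + 84 + 84 + 123 − 25 = 1641

1641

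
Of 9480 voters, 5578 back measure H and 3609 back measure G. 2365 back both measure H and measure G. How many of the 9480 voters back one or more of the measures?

Inclusion–exclusion gives
|at least one| = 5578 + 3609 − 2365 = 6822

6822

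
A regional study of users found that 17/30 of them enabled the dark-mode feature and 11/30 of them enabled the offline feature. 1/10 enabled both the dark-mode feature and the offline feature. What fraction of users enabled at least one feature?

P(≥1) = 17/30 + 11/30 − 1/10 = 5/6

5/6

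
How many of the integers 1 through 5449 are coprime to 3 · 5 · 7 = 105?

1816 + 1089 + 778 − 363 − 259 − 155 + 51 = 2957
5449 − 2957 = 2492

2492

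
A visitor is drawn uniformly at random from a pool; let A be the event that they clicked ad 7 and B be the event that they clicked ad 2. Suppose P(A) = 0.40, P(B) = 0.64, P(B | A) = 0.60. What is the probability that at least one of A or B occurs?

P(A ∩ B) = P(A)·P(B|A) = 0.40 × 0.60 = 0.24
By inclusion–exclusion:
P(A ∪ B) = 0.40 + 0.64 − 0.24 = 0.80

0.80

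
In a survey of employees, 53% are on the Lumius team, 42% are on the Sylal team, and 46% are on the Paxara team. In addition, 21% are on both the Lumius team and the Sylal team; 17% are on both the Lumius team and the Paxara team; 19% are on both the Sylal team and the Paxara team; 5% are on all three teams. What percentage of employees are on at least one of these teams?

89%

Using inclusion–exclusion:
P(at least one) = 53 + 42 + 46 − 21 − 17 − 19 + 5 = 89%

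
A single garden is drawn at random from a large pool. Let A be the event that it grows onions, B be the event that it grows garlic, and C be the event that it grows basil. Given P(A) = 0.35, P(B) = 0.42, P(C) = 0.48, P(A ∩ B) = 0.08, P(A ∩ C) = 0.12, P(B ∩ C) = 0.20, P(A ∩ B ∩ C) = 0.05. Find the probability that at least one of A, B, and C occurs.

0.90

By inclusion–exclusion:
P(A ∪ B ∪ C) = 0.35 + 0.42 + 0.48 − 0.08 − 0.12 − 0.20 + 0.05 = 0.90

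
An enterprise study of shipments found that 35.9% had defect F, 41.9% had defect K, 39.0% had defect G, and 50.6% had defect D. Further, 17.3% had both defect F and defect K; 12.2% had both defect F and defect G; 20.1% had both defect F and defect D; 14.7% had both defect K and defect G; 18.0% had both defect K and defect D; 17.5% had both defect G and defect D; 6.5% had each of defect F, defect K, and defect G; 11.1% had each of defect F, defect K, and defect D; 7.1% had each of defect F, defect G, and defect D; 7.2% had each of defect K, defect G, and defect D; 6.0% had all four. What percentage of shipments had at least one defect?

93.5%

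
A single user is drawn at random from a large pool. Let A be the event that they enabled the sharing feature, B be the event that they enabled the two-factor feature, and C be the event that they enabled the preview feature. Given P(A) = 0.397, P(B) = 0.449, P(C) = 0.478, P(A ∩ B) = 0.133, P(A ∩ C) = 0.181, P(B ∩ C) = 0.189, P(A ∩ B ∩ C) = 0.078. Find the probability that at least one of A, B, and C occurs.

0.899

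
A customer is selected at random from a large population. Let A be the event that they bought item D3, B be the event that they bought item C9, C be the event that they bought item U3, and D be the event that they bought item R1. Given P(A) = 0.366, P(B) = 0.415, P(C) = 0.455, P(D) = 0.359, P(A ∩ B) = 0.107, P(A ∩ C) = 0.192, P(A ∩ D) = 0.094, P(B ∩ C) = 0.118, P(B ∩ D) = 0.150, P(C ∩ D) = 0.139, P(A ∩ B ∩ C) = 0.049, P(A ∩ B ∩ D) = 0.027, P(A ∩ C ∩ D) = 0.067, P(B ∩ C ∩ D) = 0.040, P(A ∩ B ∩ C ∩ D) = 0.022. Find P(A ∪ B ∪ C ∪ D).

Apply inclusion-exclusion:
P(A ∪ B ∪ C ∪ D) = 0.366 + 0.415 + 0.455 + 0.359 − 0.107 − 0.192 − 0.094 − 0.118 − 0.150 − 0.139 + 0.049 + 0.027 + 0.067 + 0.040 − 0.022 = 0.956

0.956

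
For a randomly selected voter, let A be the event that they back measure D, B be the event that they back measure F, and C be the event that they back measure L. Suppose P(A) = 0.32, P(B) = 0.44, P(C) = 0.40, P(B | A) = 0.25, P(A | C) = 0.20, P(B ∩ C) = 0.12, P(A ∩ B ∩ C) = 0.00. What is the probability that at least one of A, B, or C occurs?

P(A ∩ B) = P(A)·P(B|A) = 0.32 × 0.25 = 0.08
P(A ∩ C) = P(C)·P(A|C) = 0.40 × 0.20 = 0.08
Apply inclusion-exclusion:
P(A ∪ B ∪ C) = 0.32 + 0.44 + 0.40 − 0.08 − 0.08 − 0.12 + 0.00 = 0.88

0.88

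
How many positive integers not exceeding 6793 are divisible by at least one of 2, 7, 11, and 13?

3396 + 970 + 617 + 522 − 485 − 308 − 261 − 88 − 74 − 47 + 44 + 37 + 23 + 6 − 3 = 4349

4349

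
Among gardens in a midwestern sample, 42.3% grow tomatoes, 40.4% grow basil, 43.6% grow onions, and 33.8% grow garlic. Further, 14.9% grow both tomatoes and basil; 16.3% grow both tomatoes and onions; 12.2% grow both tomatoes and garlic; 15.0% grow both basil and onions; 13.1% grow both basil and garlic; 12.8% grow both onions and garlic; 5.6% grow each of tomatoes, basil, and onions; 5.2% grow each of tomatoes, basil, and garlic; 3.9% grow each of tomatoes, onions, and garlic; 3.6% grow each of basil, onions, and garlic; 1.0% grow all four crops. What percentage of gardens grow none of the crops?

P(≥1) = 42.3 + 40.4 + 43.6 + 33.8 − 14.9 − 16.3 − 12.2 − 15.0 − 13.1 − 12.8 + 5.6 + 5.2 + 3.9 + 3.6 − 1.0 = 93.1%
P(none) = 100% − 93.1% = 6.9%

6.9%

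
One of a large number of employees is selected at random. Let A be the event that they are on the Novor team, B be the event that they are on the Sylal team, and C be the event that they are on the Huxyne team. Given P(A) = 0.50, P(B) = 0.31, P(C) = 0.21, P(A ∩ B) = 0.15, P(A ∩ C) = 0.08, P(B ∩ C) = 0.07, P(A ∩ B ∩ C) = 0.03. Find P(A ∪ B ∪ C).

0.75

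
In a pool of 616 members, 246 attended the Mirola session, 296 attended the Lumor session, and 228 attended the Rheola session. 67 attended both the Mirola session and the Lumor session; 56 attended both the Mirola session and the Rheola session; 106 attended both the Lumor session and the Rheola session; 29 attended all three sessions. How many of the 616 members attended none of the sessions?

|at least one| = 246 + 296 + 228 − 67 − 56 − 106 + 29 = 570
None: 616 − 570 = 46

46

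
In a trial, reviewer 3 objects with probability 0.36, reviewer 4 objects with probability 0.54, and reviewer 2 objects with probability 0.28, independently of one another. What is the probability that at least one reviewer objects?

P(none) = (1 − 0.36) × (1 − 0.54) × (1 − 0.28) = 0.64 × 0.46 × 0.72 = 0.211968
P(at least one) = 1 − 0.211968 = 0.788032

0.788032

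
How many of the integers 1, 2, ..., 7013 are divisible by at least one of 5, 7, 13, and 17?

⌊7013/5⌋ + ⌊7013/7⌋ + ⌊7013/13⌋ + ⌊7013/17⌋ − ⌊7013/35⌋ − ⌊7013/65⌋ − ⌊7013/85⌋ − ⌊7013/91⌋ − ⌊7013/119⌋ − ⌊7013/221⌋ + ⌊7013/455⌋ + ⌊7013/595⌋ + ⌊7013/1105⌋ + ⌊7013/1547⌋ − ⌊7013/7735⌋ = 1402 + 1001 + 539 + 412 − 200 − 107 − 82 − 77 − 58 − 31 + 15 + 11 + 6 + 4 − 0 = 2835

2835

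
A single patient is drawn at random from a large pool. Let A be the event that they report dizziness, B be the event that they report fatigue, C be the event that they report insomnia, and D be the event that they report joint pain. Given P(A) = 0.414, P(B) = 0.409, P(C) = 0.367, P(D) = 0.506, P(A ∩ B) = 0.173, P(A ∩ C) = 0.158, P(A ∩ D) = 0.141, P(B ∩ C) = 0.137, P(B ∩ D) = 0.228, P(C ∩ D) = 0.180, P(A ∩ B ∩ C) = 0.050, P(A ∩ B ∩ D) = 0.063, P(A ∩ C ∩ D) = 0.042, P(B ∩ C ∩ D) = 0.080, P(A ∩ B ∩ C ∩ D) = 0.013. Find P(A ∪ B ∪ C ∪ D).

0.901

P(A ∪ B ∪ C ∪ D) = 0.414 + 0.409 + 0.367 + 0.506 − 0.173 − 0.158 − 0.141 − 0.137 − 0.228 − 0.180 + 0.050 + 0.063 + 0.042 + 0.080 − 0.013 = 0.901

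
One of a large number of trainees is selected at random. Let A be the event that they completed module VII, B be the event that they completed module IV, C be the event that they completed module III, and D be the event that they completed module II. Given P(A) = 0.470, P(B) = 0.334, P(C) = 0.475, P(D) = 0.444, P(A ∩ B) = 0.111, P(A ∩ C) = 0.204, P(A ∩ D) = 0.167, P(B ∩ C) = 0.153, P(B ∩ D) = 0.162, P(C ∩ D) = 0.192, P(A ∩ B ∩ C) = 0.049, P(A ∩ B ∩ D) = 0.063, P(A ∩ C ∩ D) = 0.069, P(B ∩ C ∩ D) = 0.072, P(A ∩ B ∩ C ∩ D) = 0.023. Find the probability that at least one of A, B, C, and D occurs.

0.964

Inclusion–exclusion gives
P(A ∪ B ∪ C ∪ D) = 0.470 + 0.334 + 0.475 + 0.444 − 0.111 − 0.204 − 0.167 − 0.153 − 0.162 − 0.192 + 0.049 + 0.063 + 0.069 + 0.072 − 0.023 = 0.964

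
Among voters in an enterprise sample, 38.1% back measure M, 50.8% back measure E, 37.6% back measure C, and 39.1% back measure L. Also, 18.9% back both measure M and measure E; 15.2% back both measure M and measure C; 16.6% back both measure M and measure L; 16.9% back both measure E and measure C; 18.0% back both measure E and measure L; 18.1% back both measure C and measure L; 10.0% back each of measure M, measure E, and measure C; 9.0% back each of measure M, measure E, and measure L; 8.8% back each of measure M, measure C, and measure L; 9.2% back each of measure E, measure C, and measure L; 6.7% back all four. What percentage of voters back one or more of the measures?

P(union) = 38.1 + 50.8 + 37.6 + 39.1 − 18.9 − 15.2 − 16.6 − 16.9 − 18.0 − 18.1 + 10.0 + 9.0 + 8.8 + 9.2 − 6.7 = 92.2%

92.2%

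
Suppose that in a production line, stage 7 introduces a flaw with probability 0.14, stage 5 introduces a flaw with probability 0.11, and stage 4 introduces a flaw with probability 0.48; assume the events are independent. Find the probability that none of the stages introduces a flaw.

0.398008

P(none) = (1 − 0.14) × (1 − 0.11) × (1 − 0.48) = 0.86 × 0.89 × 0.52 = 0.398008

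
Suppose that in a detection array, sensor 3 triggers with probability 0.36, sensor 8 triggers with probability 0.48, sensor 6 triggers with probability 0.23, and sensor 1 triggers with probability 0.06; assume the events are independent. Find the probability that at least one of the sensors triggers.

0.75911936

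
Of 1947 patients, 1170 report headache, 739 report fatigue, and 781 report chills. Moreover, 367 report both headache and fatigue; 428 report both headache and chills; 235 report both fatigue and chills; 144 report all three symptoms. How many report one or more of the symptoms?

1804

N(≥1) = 1170 + 739 + 781 − 367 − 428 − 235 + 144 = 1804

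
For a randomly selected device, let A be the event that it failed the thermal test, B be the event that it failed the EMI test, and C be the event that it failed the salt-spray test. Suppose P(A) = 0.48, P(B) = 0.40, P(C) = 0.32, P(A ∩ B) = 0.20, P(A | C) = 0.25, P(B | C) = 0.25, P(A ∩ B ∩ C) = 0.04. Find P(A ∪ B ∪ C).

P(A ∩ C) = P(C)·P(A|C) = 0.32 × 0.25 = 0.08
P(B ∩ C) = P(C)·P(B|C) = 0.32 × 0.25 = 0.08
Using inclusion–exclusion:
P(A ∪ B ∪ C) = 0.48 + 0.40 + 0.32 − 0.20 − 0.08 − 0.08 + 0.04 = 0.88

0.88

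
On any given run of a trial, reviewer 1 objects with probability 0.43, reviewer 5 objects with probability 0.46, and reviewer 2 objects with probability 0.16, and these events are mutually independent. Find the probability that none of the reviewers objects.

0.258552

Since the events are independent, P(none) is the product of the individual non-occurrence probabilities.
P(none) = (1 − 0.43) × (1 − 0.46) × (1 − 0.16) = 0.57 × 0.54 × 0.84 = 0.258552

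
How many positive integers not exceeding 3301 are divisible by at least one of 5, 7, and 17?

1171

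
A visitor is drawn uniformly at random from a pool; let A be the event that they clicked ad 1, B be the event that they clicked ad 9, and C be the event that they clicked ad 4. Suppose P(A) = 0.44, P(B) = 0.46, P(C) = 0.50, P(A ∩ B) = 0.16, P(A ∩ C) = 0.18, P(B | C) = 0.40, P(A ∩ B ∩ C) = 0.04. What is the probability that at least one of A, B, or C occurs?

0.90

P(B ∩ C) = P(C)·P(B|C) = 0.50 × 0.40 = 0.20
Using inclusion–exclusion:
P(A ∪ B ∪ C) = 0.44 + 0.46 + 0.50 − 0.16 − 0.18 − 0.20 + 0.04 = 0.90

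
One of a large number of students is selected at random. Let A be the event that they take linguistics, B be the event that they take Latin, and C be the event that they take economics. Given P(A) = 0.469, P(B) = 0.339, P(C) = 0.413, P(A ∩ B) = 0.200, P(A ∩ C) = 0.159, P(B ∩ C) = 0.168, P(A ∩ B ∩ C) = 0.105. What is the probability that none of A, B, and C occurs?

0.201

Inclusion–exclusion gives
P(A ∪ B ∪ C) = 0.469 + 0.339 + 0.413 − 0.200 − 0.159 − 0.168 + 0.105 = 0.799
P(none) = 1 − 0.799 = 0.201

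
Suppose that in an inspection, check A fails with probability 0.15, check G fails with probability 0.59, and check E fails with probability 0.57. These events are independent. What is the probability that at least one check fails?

P(none) = (1 − 0.15) × (1 − 0.59) × (1 − 0.57) = 0.85 × 0.41 × 0.43 = 0.149855
P(at least one) = 1 − 0.149855 = 0.850145

0.850145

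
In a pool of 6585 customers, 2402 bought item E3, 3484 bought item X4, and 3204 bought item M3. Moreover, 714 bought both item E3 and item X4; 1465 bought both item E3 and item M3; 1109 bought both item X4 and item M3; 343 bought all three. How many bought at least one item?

Using inclusion–exclusion:
N(≥1) = 2402 + 3484 + 3204 − 714 − 1465 − 1109 + 343 = 6145

6145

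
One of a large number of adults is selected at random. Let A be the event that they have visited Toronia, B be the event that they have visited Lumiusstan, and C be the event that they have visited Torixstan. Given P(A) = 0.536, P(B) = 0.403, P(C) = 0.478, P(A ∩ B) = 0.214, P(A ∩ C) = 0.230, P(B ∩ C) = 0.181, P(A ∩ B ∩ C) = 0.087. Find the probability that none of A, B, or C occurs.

Using inclusion–exclusion:
P(A ∪ B ∪ C) = 0.536 + 0.403 + 0.478 − 0.214 − 0.230 − 0.181 + 0.087 = 0.879
P(none) = 1 − 0.879 = 0.121

0.121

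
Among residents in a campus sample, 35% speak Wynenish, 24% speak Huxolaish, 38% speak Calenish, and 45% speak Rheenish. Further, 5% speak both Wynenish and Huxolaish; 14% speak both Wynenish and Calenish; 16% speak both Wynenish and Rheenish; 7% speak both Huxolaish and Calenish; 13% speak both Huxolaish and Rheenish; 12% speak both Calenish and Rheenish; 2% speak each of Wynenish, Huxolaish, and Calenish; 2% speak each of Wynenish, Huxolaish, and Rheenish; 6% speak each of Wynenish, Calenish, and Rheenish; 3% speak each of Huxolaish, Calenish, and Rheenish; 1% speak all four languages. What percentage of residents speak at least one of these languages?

By inclusion–exclusion:
P(union) = 35 + 24 + 38 + 45 − 5 − 14 − 16 − 7 − 13 − 12 + 2 + 2 + 6 + 3 − 1 = 87%

87%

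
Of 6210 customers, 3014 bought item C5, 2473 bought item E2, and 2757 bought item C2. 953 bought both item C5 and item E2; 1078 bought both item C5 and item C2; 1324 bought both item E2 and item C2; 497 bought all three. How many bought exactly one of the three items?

By inclusion–exclusion (exactly-one form):
|exactly one| = 3014 + 2473 + 2757 − 2·953 − 2·1078 − 2·1324 + 3·497 = 3025

3025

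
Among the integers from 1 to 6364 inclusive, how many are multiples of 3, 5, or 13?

floor(6364/3) + floor(6364/5) + floor(6364/13) − floor(6364/15) − floor(6364/39) − floor(6364/65) + floor(6364/195) = 2121 + 1272 + 489 − 424 − 163 − 97 + 32 = 3230

3230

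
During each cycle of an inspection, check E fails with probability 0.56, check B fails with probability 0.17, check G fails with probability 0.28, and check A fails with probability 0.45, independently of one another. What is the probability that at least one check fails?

0.8553808

P(none) = (1 − 0.56) × (1 − 0.17) × (1 − 0.28) × (1 − 0.45) = 0.44 × 0.83 × 0.72 × 0.55 = 0.1446192
P(at least one) = 1 − 0.1446192 = 0.8553808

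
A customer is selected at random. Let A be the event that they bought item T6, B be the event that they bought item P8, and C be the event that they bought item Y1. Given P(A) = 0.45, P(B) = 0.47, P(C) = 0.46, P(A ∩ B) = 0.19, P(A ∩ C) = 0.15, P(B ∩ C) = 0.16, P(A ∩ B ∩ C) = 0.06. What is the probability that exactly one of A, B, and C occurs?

Using the inclusion–exclusion count for exactly one event:
P(exactly one) = 0.45 + 0.47 + 0.46 − 2·0.19 − 2·0.15 − 2·0.16 + 3·0.06 = 0.56

0.56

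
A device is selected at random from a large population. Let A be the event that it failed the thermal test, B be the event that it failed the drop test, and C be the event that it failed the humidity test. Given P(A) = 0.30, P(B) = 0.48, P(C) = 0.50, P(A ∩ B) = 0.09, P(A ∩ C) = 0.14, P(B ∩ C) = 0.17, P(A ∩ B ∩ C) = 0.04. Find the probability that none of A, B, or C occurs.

Inclusion–exclusion gives
P(A ∪ B ∪ C) = 0.30 + 0.48 + 0.50 − 0.09 − 0.14 − 0.17 + 0.04 = 0.92
P(none) = 1 − 0.92 = 0.08

0.08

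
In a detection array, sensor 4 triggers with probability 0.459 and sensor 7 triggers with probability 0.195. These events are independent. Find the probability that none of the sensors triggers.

0.435505

P(none) = (1 − 0.459) × (1 − 0.195) = 0.541 × 0.805 = 0.435505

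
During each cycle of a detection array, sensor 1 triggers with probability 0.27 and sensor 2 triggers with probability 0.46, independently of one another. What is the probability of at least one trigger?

P(none) = (1 − 0.27) × (1 − 0.46) = 0.73 × 0.54 = 0.3942
P(at least one) = 1 − 0.3942 = 0.6058

0.6058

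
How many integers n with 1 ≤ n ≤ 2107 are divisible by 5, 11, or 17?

Using inclusion–exclusion:
421 + 191 + 123 − 38 − 24 − 11 + 2 = 664

664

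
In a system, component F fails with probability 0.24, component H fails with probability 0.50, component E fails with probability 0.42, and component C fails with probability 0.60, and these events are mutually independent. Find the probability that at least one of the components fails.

0.91184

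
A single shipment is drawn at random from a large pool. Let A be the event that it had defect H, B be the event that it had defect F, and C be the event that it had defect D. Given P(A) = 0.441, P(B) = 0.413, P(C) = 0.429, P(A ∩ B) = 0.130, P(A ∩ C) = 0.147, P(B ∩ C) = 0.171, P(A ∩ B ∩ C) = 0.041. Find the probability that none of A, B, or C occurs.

0.124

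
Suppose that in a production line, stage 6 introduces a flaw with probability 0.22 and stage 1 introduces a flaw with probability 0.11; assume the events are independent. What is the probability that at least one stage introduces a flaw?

P(none) = (1 − 0.22) × (1 − 0.11) = 0.78 × 0.89 = 0.6942
P(at least one) = 1 − 0.6942 = 0.3058

0.3058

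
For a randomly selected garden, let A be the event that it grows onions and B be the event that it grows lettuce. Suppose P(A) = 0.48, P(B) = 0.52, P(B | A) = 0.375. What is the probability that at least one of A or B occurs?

0.82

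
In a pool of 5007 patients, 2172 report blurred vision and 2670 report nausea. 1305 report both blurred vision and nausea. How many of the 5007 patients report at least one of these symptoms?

By inclusion-exclusion,
|at least one| = 2172 + 2670 − 1305 = 3537

3537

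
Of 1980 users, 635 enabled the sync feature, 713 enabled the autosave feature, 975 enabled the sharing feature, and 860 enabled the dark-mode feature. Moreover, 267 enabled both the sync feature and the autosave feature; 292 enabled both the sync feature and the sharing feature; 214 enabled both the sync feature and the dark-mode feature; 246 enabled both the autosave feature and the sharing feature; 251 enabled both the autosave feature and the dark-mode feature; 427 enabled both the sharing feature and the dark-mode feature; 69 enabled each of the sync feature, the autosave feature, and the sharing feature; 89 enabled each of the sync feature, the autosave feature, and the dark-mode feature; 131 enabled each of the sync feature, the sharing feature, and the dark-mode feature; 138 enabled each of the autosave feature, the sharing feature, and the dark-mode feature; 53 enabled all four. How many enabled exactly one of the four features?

858

Using the inclusion–exclusion count for exactly one event:
N(exactly one) = 635 + 713 + 975 + 860 − 2·267 − 2·292 − 2·214 − 2·246 − 2·251 − 2·427 + 3·69 + 3·89 + 3·131 + 3·138 − 4·53 = 858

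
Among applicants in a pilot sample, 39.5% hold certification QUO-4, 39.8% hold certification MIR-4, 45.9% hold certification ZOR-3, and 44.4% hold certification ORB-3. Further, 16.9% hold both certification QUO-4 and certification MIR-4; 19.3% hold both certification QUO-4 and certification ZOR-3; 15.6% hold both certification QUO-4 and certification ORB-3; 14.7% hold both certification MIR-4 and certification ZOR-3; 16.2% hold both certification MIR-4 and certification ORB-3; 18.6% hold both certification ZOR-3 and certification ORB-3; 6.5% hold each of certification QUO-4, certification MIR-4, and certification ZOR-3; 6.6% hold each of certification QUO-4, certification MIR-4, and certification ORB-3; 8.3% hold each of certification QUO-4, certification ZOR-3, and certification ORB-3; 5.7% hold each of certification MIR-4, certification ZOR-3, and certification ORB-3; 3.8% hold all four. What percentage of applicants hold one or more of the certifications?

By inclusion-exclusion,
P(≥1) = 39.5 + 39.8 + 45.9 + 44.4 − 16.9 − 19.3 − 15.6 − 14.7 − 16.2 − 18.6 + 6.5 + 6.6 + 8.3 + 5.7 − 3.8 = 91.6%

91.6%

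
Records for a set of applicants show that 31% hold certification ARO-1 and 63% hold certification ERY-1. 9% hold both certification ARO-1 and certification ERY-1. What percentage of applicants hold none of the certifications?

15%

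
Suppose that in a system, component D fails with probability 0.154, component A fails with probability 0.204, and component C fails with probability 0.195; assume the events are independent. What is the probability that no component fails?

0.54209988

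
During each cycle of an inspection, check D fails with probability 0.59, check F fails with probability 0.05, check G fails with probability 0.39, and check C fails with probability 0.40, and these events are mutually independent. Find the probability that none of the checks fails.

P(none) = (1 − 0.59) × (1 − 0.05) × (1 − 0.39) × (1 − 0.40) = 0.41 × 0.95 × 0.61 × 0.60 = 0.142557

0.142557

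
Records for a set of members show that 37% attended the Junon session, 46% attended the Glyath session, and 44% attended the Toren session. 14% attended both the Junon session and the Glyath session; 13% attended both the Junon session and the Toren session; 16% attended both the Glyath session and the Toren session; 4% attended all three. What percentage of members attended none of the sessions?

12%

P(at least one) = 37 + 46 + 44 − 14 − 13 − 16 + 4 = 88%
P(none) = 100% − 88% = 12%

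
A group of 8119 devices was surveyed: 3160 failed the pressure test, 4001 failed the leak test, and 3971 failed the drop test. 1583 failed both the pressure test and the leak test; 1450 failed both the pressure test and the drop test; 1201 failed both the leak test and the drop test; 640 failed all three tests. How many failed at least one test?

|at least one| = 3160 + 4001 + 3971 − 1583 − 1450 − 1201 + 640 = 7538

7538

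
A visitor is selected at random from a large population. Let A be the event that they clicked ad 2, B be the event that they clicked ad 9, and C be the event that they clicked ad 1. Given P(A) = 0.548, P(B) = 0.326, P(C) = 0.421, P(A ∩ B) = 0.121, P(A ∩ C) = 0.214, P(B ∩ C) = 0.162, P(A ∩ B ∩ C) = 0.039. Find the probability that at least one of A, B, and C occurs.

0.837

P(A ∪ B ∪ C) = 0.548 + 0.326 + 0.421 − 0.121 − 0.214 − 0.162 + 0.039 = 0.837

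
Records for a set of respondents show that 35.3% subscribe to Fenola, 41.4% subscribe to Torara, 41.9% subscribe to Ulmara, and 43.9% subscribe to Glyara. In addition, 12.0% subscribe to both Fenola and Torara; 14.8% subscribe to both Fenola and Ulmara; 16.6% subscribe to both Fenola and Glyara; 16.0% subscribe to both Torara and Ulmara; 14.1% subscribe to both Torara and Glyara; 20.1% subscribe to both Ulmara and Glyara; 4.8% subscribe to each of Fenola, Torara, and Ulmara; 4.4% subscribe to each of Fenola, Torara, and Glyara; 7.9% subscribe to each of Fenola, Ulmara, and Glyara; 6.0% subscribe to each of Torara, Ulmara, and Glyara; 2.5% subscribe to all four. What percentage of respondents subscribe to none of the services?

P(at least one) = 35.3 + 41.4 + 41.9 + 43.9 − 12.0 − 14.8 − 16.6 − 16.0 − 14.1 − 20.1 + 4.8 + 4.4 + 7.9 + 6.0 − 2.5 = 89.5%
P(none) = 100% − 89.5% = 10.5%

10.5%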